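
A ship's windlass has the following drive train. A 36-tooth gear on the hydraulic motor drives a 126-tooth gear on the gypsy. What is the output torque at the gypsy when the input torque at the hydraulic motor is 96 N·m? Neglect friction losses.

gear mesh 126/36 = 3.5 → τ = 96·3.5 = 336 N·m

336 N·m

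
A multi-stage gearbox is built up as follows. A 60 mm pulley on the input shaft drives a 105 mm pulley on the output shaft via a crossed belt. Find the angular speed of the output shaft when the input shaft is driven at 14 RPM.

8 RPM

the input shaft → the output shaft (belt, 105/60): 14 ÷ 1.75 = 8 RPM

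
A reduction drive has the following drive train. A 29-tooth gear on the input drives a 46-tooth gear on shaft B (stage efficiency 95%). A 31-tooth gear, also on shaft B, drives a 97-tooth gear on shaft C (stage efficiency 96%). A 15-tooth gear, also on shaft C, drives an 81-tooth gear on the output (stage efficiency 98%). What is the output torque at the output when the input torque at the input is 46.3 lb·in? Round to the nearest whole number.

After the gear mesh (46/29): 46.3 × 1.5862 × 0.95 = 69.769 lb·in
After the gear mesh (97/31): 69.769 × 3.129 × 0.96 = 209.58 lb·in
After the gear mesh (81/15): 209.58 × 5.4 × 0.98 = 1109.1 lb·in

1109 lb·in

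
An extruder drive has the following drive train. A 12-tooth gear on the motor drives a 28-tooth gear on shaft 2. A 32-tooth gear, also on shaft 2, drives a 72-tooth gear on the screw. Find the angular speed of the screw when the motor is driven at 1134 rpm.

gear mesh 28/12 = 2.3333 → 1134/2.3333 = 486 rpm
gear mesh 72/32 = 2.25 → 486/2.25 = 216 rpm

216 rpm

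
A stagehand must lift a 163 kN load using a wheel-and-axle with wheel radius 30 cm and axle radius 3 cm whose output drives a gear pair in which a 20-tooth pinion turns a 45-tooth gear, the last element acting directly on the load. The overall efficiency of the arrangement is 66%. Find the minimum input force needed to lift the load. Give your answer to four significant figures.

Wheel-and-axle MA = R/r = 30/3 = 10.
Gear pair MA = 45/20 = 2.25.
Combined ideal MA = 10 × 2.25 = 22.5.
Actual MA = 22.5 × 0.66 = 14.85.
Effort = load / actual MA = 163 / 14.85 = 10.976 kN.

10.98 kN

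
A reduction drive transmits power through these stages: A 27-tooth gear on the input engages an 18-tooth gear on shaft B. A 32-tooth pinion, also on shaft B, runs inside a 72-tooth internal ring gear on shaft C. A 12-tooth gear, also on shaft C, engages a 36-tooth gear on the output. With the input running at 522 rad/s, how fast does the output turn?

gear mesh 18/27 = 0.66667 → 522/0.66667 = 783 rad/s
internal gear 72/32 = 2.25 → 783/2.25 = 348 rad/s
gear mesh 36/12 = 3 → 348/3 = 116 rad/s

116 rad/s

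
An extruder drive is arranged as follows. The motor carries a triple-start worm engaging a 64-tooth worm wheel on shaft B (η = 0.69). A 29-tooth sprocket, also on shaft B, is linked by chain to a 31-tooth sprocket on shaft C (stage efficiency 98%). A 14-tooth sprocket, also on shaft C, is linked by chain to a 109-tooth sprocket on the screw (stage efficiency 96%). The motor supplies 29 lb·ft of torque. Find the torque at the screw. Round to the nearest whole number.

3342 lb·ft

After the worm (64/3): 29 × 21.333 × 0.69 = 426.88 lb·ft
After the chain (31/29): 426.88 × 1.069 × 0.98 = 447.19 lb·ft
After the chain (109/14): 447.19 × 7.7857 × 0.96 = 3342.5 lb·ft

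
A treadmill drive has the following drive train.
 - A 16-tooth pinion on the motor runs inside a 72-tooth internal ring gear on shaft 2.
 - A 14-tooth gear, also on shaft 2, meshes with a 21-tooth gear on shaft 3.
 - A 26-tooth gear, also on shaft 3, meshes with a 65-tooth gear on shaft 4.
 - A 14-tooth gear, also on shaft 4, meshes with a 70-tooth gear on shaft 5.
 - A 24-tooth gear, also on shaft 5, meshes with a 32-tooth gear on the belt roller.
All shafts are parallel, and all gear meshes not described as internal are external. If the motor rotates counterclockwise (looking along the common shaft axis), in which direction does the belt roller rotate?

the motor → shaft 2: internal mesh, same direction → CCW.
shaft 2 → shaft 3: external mesh, 1 reversal → CW.
shaft 3 → shaft 4: external mesh, 1 reversal → CCW.
shaft 4 → shaft 5: external mesh, 1 reversal → CW.
shaft 5 → the belt roller: external mesh, 1 reversal → CCW.
4 reversals in total — an even number — so the belt roller turns the same way as the motor.

counterclockwise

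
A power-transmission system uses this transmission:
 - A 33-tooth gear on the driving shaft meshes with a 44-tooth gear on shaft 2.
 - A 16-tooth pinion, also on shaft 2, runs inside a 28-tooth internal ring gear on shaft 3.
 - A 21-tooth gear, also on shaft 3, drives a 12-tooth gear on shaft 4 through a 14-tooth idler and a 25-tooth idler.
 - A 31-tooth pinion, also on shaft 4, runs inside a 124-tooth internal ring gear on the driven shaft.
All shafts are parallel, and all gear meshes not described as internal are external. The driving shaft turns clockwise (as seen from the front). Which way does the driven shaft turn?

the driving shaft → shaft 2: external mesh, 1 reversal → CCW.
shaft 2 → shaft 3: internal mesh, same direction → CCW.
shaft 3 → shaft 4: driver → idler → idler → driven is 3 external meshes, 3 reversals → CW.
shaft 4 → the driven shaft: internal mesh, same direction → CW.
4 reversals in total — an even number — so the driven shaft turns the same way as the driving shaft.

clockwise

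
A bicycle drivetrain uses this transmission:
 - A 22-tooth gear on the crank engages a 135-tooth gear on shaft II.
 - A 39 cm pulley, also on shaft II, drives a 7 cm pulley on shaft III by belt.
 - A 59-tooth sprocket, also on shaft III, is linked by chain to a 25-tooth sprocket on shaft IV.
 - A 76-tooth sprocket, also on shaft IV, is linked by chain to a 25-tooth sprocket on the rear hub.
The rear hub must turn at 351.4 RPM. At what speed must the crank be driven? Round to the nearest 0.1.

53.9 RPM

Overall ratio R = 6.1364 × 0.17949 × 0.42373 × 0.32895 = 0.15352.
Required input speed = output speed × R = 351.4 × 0.15352 = 53.946 RPM.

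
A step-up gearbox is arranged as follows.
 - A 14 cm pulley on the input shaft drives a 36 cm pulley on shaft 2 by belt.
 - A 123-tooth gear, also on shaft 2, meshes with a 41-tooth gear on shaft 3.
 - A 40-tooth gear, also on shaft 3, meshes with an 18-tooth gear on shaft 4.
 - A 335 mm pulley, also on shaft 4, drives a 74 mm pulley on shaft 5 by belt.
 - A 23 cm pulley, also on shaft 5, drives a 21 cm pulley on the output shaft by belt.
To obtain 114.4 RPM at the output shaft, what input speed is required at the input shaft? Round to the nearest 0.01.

Overall ratio R = 2.5714 × 0.33333 × 0.45 × 0.2209 × 0.91304 = 0.077794.
Required input speed = output speed × R = 114.4 × 0.077794 = 8.8996 RPM.

8.90 RPM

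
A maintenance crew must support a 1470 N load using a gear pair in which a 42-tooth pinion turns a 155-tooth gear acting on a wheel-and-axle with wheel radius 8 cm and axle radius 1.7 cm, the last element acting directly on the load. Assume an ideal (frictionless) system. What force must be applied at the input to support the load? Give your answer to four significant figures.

84.64 N

Gear pair MA = 155/42 = 3.6905.
Wheel-and-axle MA = R/r = 8/1.7 = 4.7059.
Combined ideal MA = 3.6905 × 4.7059 = 17.367.
Effort = load / MA = 1470 / 17.367 = 84.644 N.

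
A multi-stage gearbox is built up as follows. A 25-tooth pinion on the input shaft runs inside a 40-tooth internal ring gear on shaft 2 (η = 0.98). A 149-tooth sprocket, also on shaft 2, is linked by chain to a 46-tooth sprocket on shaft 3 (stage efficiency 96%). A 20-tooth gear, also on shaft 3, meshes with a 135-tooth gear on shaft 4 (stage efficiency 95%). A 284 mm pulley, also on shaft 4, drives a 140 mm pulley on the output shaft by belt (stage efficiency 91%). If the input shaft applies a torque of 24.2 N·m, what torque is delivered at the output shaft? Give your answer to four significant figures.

32.35 N·m

internal gear 40/25 = 1.6 → τ = 24.2·1.6·0.98 = 37.946 N·m
chain 46/149 = 0.30872 → τ = 37.946·0.30872·0.96 = 11.246 N·m
gear mesh 135/20 = 6.75 → τ = 11.246·6.75·0.95 = 72.116 N·m
belt 140/284 = 0.49296 → τ = 72.116·0.49296·0.91 = 32.351 N·m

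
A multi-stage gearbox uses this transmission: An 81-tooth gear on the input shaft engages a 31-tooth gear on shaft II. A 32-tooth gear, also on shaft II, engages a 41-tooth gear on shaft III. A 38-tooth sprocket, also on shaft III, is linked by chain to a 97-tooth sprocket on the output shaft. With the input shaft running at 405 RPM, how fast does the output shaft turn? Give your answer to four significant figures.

Gear mesh: ratio = 31/81 = 0.38272, so shaft II turns at 405 / 0.38272 = 1058.2 RPM.
Gear mesh: ratio = 41/32 = 1.2812, so shaft III turns at 1058.2 / 1.2812 = 825.93 RPM.
Chain: ratio = 97/38 = 2.5526, so the output shaft turns at 825.93 / 2.5526 = 323.56 RPM.

323.6 RPM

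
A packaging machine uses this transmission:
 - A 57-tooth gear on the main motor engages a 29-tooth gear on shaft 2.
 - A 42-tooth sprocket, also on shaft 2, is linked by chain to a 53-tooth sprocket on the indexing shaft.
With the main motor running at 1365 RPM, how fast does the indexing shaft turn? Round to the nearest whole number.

2126 RPM

the main motor → shaft 2 (gear mesh, 29/57): 1365 ÷ 0.50877 = 2682.9 RPM
shaft 2 → the indexing shaft (chain, 53/42): 2682.9 ÷ 1.2619 = 2126.1 RPM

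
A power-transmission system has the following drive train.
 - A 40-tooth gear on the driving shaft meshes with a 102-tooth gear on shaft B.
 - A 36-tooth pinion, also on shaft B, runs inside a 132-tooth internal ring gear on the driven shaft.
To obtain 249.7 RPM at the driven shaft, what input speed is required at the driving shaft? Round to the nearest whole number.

Overall ratio R = 2.55 × 3.6667 = 9.35.
Required input speed = output speed × R = 249.7 × 9.35 = 2334.7 RPM.

2335 RPM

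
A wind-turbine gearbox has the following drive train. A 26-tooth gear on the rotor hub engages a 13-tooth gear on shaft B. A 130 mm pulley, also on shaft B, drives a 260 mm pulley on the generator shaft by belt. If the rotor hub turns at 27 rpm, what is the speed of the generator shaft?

the rotor hub → shaft B (gear mesh, 13/26): 27 ÷ 0.5 = 54 rpm
shaft B → the generator shaft (belt, 260/130): 54 ÷ 2 = 27 rpm

27 rpm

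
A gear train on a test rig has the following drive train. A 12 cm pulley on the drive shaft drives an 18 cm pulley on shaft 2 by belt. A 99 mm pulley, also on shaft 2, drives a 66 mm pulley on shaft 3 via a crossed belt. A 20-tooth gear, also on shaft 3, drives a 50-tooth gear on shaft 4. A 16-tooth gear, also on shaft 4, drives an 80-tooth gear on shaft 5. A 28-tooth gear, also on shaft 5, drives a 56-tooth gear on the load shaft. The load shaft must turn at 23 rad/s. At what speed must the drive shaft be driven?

Overall ratio R = 1.5 × 0.66667 × 2.5 × 5 × 2 = 25.
Required input speed = output speed × R = 23 × 25 = 575 rad/s.

575 rad/s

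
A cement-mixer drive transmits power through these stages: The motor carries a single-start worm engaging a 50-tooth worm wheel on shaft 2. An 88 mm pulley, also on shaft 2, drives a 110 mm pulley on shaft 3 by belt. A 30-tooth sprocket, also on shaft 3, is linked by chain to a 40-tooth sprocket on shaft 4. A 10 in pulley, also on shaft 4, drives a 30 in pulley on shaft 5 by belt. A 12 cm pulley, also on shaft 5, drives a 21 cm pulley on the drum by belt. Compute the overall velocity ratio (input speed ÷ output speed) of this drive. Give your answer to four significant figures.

Each stage contributes driven/driver: worm 50/1 = 50, belt 110/88 = 1.25, chain 40/30 = 1.3333, belt 30/10 = 3, belt 21/12 = 1.75.
Overall: 50 × 1.25 × 1.3333 × 3 × 1.75 = 437.5.

437.5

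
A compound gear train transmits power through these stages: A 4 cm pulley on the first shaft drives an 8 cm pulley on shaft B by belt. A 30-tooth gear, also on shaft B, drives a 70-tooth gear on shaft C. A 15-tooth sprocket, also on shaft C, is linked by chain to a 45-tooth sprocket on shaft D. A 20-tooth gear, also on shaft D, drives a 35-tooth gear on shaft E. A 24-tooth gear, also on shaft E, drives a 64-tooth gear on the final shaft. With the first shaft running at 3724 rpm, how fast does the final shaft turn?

Belt: ratio = 8/4 = 2, so shaft B turns at 3724 / 2 = 1862 rpm.
Gear mesh: ratio = 70/30 = 2.3333, so shaft C turns at 1862 / 2.3333 = 798 rpm.
Chain: ratio = 45/15 = 3, so shaft D turns at 798 / 3 = 266 rpm.
Gear mesh: ratio = 35/20 = 1.75, so shaft E turns at 266 / 1.75 = 152 rpm.
Gear mesh: ratio = 64/24 = 2.6667, so the final shaft turns at 152 / 2.6667 = 57 rpm.

57 rpm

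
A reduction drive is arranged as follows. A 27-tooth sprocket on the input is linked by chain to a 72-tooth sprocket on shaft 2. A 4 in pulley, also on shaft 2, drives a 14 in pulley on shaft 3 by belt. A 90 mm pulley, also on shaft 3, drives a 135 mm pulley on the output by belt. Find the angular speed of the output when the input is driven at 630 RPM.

45 RPM

chain 72/27 = 2.6667 → 630/2.6667 = 236.25 RPM
belt 14/4 = 3.5 → 236.25/3.5 = 67.5 RPM
belt 135/90 = 1.5 → 67.5/1.5 = 45 RPM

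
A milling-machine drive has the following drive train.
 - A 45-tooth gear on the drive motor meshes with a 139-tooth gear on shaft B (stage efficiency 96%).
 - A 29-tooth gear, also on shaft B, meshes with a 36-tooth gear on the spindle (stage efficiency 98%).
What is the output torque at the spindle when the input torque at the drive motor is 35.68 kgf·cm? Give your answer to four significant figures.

128.7 kgf·cm

After the gear mesh (139/45): 35.68 × 3.0889 × 0.96 = 105.8 kgf·cm
After the gear mesh (36/29): 105.8 × 1.2414 × 0.98 = 128.71 kgf·cm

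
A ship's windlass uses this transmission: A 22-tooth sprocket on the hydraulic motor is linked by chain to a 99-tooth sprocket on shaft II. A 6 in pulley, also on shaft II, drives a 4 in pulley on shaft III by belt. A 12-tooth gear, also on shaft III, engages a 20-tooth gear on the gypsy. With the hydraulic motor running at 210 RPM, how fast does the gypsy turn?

chain 99/22 = 4.5 → 210/4.5 = 46.667 RPM
belt 4/6 = 0.66667 → 46.667/0.66667 = 70 RPM
gear mesh 20/12 = 1.6667 → 70/1.6667 = 42 RPM

42 RPM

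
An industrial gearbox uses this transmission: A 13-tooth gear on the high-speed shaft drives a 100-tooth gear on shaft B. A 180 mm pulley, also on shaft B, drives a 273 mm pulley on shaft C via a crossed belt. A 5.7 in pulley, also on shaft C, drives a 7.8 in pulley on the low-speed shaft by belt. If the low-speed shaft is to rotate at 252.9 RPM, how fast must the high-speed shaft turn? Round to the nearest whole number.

Overall ratio R = 7.6923 × 1.5167 × 1.3684 = 15.965.
Required input speed = output speed × R = 252.9 × 15.965 = 4037.5 RPM.

4038 RPM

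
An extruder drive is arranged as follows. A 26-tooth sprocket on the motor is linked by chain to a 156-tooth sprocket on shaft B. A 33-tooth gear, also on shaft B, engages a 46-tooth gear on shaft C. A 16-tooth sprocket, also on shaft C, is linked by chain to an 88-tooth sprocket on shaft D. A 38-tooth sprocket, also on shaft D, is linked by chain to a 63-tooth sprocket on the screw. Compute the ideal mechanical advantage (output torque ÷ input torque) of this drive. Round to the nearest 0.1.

76.3

Each stage contributes driven/driver: chain 156/26 = 6, gear mesh 46/33 = 1.3939, chain 88/16 = 5.5, chain 63/38 = 1.6579.
Overall: 6 × 1.3939 × 5.5 × 1.6579 = 76.263.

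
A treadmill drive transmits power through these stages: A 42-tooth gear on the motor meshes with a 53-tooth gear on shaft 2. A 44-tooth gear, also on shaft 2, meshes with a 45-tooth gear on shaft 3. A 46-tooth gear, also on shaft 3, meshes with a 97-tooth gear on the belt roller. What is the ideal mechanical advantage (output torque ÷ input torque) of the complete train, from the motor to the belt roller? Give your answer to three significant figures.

Each stage contributes driven/driver: gear mesh 53/42 = 1.2619, gear mesh 45/44 = 1.0227, gear mesh 97/46 = 2.1087.
Overall: 1.2619 × 1.0227 × 2.1087 = 2.7214.

2.72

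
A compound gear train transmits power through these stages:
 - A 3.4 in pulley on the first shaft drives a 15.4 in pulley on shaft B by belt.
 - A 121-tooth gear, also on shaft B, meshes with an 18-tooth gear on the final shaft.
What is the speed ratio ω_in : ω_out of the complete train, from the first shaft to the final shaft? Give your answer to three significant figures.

Each stage contributes driven/driver: belt 15.4/3.4 = 4.5294, gear mesh 18/121 = 0.14876.
Overall: 4.5294 × 0.14876 = 0.6738.

0.674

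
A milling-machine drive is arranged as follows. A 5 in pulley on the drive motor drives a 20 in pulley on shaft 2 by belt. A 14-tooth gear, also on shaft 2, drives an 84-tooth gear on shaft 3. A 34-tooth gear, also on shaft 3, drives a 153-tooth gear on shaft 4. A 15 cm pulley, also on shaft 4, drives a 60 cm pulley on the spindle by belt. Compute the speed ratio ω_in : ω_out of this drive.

432

Each stage contributes driven/driver: belt 20/5 = 4, gear mesh 84/14 = 6, gear mesh 153/34 = 4.5, belt 60/15 = 4.
Overall: 4 × 6 × 4.5 × 4 = 432.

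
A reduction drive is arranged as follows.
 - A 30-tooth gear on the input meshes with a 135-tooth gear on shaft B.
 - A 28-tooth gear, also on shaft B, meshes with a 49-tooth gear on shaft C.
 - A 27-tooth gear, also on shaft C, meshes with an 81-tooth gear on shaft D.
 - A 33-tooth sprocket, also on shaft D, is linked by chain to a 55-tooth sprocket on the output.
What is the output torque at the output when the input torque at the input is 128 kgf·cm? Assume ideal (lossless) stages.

After the gear mesh (135/30): 128 × 4.5 = 576 kgf·cm
After the gear mesh (49/28): 576 × 1.75 = 1008 kgf·cm
After the gear mesh (81/27): 1008 × 3 = 3024 kgf·cm
After the chain (55/33): 3024 × 1.6667 = 5040 kgf·cm

5040 kgf·cm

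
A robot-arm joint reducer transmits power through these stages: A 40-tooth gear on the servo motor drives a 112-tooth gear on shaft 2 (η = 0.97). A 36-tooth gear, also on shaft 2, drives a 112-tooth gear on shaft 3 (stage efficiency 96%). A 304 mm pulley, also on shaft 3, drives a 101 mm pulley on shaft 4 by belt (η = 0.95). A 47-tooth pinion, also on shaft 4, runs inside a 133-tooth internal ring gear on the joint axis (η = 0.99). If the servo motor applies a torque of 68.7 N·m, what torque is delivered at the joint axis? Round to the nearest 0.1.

After the gear mesh (112/40): 68.7 × 2.8 × 0.97 = 186.59 N·m
After the gear mesh (112/36): 186.59 × 3.1111 × 0.96 = 557.28 N·m
After the belt (101/304): 557.28 × 0.33224 × 0.95 = 175.89 N·m
After the internal gear (133/47): 175.89 × 2.8298 × 0.99 = 492.76 N·m

492.8 N·m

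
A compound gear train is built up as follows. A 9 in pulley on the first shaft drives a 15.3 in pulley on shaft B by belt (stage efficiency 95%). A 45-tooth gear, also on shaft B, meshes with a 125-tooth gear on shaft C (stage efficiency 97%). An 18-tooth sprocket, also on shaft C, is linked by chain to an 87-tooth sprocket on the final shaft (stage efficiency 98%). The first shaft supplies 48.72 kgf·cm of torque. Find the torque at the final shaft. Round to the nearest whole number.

1004 kgf·cm

After the belt (15.3/9): 48.72 × 1.7 × 0.95 = 78.683 kgf·cm
After the gear mesh (125/45): 78.683 × 2.7778 × 0.97 = 212.01 kgf·cm
After the chain (87/18): 212.01 × 4.8333 × 0.98 = 1004.2 kgf·cm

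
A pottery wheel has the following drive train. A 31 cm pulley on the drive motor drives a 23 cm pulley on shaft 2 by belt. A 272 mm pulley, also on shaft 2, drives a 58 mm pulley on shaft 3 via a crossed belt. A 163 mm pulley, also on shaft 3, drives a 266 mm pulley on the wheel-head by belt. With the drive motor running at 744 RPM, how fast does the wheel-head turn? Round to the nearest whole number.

the drive motor → shaft 2 (belt, 23/31): 744 ÷ 0.74194 = 1002.8 RPM
shaft 2 → shaft 3 (belt, 58/272): 1002.8 ÷ 0.21324 = 4702.7 RPM
shaft 3 → the wheel-head (belt, 266/163): 4702.7 ÷ 1.6319 = 2881.7 RPM

2882 RPM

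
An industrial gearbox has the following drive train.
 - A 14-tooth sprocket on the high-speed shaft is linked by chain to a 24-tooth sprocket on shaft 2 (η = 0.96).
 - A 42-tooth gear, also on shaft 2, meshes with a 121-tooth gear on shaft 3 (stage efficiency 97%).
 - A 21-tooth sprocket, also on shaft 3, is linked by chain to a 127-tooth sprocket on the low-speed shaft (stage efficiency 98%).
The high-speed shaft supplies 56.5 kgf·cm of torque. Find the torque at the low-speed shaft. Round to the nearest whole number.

chain 24/14 = 1.7143 → τ = 56.5·1.7143·0.96 = 92.983 kgf·cm
gear mesh 121/42 = 2.881 → τ = 92.983·2.881·0.97 = 259.84 kgf·cm
chain 127/21 = 6.0476 → τ = 259.84·6.0476·0.98 = 1540 kgf·cm

1540 kgf·cm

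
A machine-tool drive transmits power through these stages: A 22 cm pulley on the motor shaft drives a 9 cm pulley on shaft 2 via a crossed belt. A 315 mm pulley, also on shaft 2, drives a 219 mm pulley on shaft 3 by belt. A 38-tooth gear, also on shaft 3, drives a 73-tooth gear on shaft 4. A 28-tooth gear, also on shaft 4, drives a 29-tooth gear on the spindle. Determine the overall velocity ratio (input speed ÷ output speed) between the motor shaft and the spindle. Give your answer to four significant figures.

Each stage contributes driven/driver: belt 9/22 = 0.40909, belt 219/315 = 0.69524, gear mesh 73/38 = 1.9211, gear mesh 29/28 = 1.0357.
Overall: 0.40909 × 0.69524 × 1.9211 × 1.0357 = 0.56589.

0.5659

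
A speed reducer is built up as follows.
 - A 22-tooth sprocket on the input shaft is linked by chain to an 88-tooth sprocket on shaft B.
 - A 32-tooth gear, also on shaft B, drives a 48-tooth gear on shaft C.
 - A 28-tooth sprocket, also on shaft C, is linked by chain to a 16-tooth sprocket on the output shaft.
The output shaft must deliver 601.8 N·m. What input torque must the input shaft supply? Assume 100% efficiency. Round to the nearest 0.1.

Overall ratio R = 4 × 1.5 × 0.57143 = 3.4286.
Input torque = output torque / R = 601.8 / 3.4286 = 175.53 N·m.

175.5 N·m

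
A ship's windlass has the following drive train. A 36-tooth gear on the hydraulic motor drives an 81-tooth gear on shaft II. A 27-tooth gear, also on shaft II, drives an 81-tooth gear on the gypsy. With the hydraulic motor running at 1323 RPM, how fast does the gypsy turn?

the hydraulic motor → shaft II (gear mesh, 81/36): 1323 ÷ 2.25 = 588 RPM
shaft II → the gypsy (gear mesh, 81/27): 588 ÷ 3 = 196 RPM

196 RPM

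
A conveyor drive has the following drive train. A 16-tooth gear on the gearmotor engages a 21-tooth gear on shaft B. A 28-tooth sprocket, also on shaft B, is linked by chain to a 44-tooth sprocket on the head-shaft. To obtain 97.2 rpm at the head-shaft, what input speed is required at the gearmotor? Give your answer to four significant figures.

Overall ratio R = 1.3125 × 1.5714 = 2.0625.
Required input speed = output speed × R = 97.2 × 2.0625 = 200.47 rpm.

200.5 rpm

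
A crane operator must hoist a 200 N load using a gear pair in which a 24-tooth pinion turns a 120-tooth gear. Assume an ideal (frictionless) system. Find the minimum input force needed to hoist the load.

Gear pair MA = 120/24 = 5.
Effort = load / MA = 200 / 5 = 40 N.

40 N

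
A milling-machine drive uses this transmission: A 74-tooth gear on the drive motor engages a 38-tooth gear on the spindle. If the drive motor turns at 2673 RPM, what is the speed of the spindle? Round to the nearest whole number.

Gear mesh: ratio = 38/74 = 0.51351, so the spindle turns at 2673 / 0.51351 = 5205.3 RPM.

5205 RPM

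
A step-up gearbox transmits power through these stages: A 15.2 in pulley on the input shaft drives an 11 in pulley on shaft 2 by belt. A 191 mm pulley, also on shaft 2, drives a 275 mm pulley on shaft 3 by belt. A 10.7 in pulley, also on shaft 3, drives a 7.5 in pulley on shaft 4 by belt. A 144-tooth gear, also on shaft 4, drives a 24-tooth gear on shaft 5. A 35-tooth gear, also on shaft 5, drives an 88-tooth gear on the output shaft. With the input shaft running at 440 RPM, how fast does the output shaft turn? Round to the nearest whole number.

1438 RPM

Belt: ratio = 11/15.2 = 0.72368, so shaft 2 turns at 440 / 0.72368 = 608 RPM.
Belt: ratio = 275/191 = 1.4398, so shaft 3 turns at 608 / 1.4398 = 422.28 RPM.
Belt: ratio = 7.5/10.7 = 0.70093, so shaft 4 turns at 422.28 / 0.70093 = 602.46 RPM.
Gear mesh: ratio = 24/144 = 0.16667, so shaft 5 turns at 602.46 / 0.16667 = 3614.7 RPM.
Gear mesh: ratio = 88/35 = 2.5143, so the output shaft turns at 3614.7 / 2.5143 = 1437.7 RPM.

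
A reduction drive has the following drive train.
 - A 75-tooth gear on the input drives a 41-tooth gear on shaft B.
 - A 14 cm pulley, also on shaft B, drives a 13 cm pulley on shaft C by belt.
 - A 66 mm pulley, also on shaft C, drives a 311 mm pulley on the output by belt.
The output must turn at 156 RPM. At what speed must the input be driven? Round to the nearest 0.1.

Overall ratio R = 0.54667 × 0.92857 × 4.7121 = 2.392.
Required input speed = output speed × R = 156 × 2.392 = 373.15 RPM.

373.1 RPM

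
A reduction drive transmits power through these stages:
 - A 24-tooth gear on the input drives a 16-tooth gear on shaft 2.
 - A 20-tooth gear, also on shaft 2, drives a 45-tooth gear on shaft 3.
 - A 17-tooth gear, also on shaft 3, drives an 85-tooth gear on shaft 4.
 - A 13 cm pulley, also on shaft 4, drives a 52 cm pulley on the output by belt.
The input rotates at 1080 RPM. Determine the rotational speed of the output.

the input → shaft 2 (gear mesh, 16/24): 1080 ÷ 0.66667 = 1620 RPM
shaft 2 → shaft 3 (gear mesh, 45/20): 1620 ÷ 2.25 = 720 RPM
shaft 3 → shaft 4 (gear mesh, 85/17): 720 ÷ 5 = 144 RPM
shaft 4 → the output (belt, 52/13): 144 ÷ 4 = 36 RPM

36 RPM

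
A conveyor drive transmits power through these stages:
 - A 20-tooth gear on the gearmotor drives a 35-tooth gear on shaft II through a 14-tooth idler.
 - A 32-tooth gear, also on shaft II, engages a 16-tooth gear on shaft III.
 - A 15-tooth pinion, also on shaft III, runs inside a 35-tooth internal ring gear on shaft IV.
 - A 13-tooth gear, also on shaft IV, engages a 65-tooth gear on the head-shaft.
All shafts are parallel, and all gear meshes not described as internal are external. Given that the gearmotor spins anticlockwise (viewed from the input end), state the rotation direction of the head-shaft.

anticlockwise

the gearmotor → shaft II: driver → idler → driven is 2 external meshes, 2 reversals → CCW.
shaft II → shaft III: external mesh, 1 reversal → CW.
shaft III → shaft IV: internal mesh, same direction → CW.
shaft IV → the head-shaft: external mesh, 1 reversal → CCW.
4 reversals in total — an even number — so the head-shaft turns the same way as the gearmotor.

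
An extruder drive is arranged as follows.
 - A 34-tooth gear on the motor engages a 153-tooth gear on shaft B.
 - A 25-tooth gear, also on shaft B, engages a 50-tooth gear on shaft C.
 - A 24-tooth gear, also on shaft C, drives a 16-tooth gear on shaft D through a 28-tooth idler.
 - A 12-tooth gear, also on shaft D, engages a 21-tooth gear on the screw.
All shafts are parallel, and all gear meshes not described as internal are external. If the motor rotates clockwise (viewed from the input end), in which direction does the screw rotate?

the motor → shaft B: external mesh, 1 reversal → CCW.
shaft B → shaft C: external mesh, 1 reversal → CW.
shaft C → shaft D: driver → idler → driven is 2 external meshes, 2 reversals → CW.
shaft D → the screw: external mesh, 1 reversal → CCW.
5 reversals in total — an odd number — so the screw turns opposite to the motor.

counterclockwise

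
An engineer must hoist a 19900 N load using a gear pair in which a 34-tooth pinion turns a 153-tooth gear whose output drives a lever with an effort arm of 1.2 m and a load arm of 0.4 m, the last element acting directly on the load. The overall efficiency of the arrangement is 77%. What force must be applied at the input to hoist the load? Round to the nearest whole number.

Gear pair MA = 153/34 = 4.5.
Lever MA = effort arm / load arm = 1.2/0.4 = 3.
Combined ideal MA = 4.5 × 3 = 13.5.
Actual MA = 13.5 × 0.77 = 10.395.
Effort = load / actual MA = 19900 / 10.395 = 1914.4 N.

1914 N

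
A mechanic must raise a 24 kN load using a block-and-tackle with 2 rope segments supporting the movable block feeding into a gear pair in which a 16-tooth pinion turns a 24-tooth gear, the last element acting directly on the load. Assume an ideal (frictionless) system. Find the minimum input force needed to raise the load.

Block-and-tackle MA = number of supporting rope parts = 2.
Gear pair MA = 24/16 = 1.5.
Combined ideal MA = 2 × 1.5 = 3.
Effort = load / MA = 24 / 3 = 8 kN.

8 kN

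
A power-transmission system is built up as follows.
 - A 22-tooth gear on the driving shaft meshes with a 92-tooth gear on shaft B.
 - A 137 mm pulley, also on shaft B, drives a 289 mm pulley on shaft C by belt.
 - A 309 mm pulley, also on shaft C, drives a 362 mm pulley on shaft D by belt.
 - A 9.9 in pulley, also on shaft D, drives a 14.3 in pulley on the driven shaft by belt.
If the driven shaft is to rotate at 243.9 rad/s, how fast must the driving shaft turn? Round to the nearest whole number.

Overall ratio R = 4.1818 × 2.1095 × 1.1715 × 1.4444 = 14.928.
Required input speed = output speed × R = 243.9 × 14.928 = 3640.9 rad/s.

3641 rad/s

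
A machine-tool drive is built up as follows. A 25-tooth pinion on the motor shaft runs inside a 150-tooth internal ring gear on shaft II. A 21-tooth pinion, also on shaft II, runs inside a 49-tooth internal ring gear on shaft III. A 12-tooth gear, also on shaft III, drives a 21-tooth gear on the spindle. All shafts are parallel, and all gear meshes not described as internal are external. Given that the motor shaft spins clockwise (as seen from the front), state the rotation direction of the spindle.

anticlockwise

the motor shaft → shaft II: internal mesh, same direction → CW.
shaft II → shaft III: internal mesh, same direction → CW.
shaft III → the spindle: external mesh, 1 reversal → CCW.
1 reversal in total — an odd number — so the spindle turns opposite to the motor shaft.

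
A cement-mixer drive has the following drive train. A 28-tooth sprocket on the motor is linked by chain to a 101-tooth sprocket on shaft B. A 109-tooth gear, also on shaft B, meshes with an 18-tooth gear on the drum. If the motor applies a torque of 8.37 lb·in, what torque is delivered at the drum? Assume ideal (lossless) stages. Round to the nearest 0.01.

Chain: ratio = 101/28 = 3.6071; torque at shaft B = 8.37 × 3.6071 = 30.192 lb·in.
Gear mesh: ratio = 18/109 = 0.16514; torque at the drum = 30.192 × 0.16514 = 4.9858 lb·in.

4.99 lb·in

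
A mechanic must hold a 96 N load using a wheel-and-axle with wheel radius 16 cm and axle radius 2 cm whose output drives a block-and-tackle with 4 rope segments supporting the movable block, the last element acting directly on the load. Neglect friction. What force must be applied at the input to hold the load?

Wheel-and-axle MA = R/r = 16/2 = 8.
Block-and-tackle MA = number of supporting rope parts = 4.
Combined ideal MA = 8 × 4 = 32.
Effort = load / MA = 96 / 32 = 3 N.

3 N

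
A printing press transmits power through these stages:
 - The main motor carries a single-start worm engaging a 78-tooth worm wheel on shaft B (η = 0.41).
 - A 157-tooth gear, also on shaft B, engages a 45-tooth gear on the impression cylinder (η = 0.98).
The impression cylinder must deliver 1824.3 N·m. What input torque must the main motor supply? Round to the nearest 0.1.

203.1 N·m

Overall ratio R = 78 × 0.28662 = 22.357; overall efficiency η = 0.41 × 0.98 = 0.4018.
Input torque = output torque / (R × η) = 1824.3 / (22.357 × 0.4018) = 203.09 N·m.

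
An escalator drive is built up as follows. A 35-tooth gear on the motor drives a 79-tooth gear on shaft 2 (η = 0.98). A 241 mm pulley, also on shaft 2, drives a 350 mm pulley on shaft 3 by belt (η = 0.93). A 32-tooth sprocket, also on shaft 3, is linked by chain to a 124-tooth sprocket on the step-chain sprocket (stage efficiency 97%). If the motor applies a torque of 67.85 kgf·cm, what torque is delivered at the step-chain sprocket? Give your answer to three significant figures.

After the gear mesh (79/35): 67.85 × 2.2571 × 0.98 = 150.08 kgf·cm
After the belt (350/241): 150.08 × 1.4523 × 0.93 = 202.71 kgf·cm
After the chain (124/32): 202.71 × 3.875 × 0.97 = 761.93 kgf·cm

762 kgf·cm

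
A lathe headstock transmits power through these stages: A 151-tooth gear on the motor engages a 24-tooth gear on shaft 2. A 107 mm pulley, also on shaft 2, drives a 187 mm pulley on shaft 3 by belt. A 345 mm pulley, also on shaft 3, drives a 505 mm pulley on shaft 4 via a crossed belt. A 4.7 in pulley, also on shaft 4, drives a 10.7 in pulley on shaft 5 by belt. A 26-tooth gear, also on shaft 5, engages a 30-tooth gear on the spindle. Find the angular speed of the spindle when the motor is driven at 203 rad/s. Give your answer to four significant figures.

gear mesh 24/151 = 0.15894 → 203/0.15894 = 1277.2 rad/s
belt 187/107 = 1.7477 → 1277.2/1.7477 = 730.81 rad/s
belt 505/345 = 1.4638 → 730.81/1.4638 = 499.27 rad/s
belt 10.7/4.7 = 2.2766 → 499.27/2.2766 = 219.3 rad/s
gear mesh 30/26 = 1.1538 → 219.3/1.1538 = 190.06 rad/s

190.1 rad/s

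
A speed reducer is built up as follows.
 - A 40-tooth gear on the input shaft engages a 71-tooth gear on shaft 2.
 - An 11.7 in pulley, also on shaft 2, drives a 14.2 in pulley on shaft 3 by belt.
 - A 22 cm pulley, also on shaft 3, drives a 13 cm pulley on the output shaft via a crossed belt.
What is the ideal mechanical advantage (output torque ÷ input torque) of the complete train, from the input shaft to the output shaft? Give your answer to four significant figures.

Each stage contributes driven/driver: gear mesh 71/40 = 1.775, belt 14.2/11.7 = 1.2137, belt 13/22 = 0.59091.
Overall: 1.775 × 1.2137 × 0.59091 = 1.273.

1.273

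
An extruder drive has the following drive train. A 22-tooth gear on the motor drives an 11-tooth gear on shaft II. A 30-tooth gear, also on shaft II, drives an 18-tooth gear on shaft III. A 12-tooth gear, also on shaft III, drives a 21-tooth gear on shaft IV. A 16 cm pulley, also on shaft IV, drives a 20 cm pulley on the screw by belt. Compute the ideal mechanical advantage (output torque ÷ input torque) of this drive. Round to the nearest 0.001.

Each stage contributes driven/driver: gear mesh 11/22 = 0.5, gear mesh 18/30 = 0.6, gear mesh 21/12 = 1.75, belt 20/16 = 1.25.
Overall: 0.5 × 0.6 × 1.75 × 1.25 = 0.65625.

0.656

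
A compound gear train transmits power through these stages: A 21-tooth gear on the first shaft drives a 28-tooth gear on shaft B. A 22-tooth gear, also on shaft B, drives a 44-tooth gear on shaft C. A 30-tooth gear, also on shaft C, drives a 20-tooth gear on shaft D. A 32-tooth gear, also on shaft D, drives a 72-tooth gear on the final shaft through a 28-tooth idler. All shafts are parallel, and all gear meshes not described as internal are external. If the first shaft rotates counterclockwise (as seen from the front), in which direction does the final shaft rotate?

clockwise

the first shaft → shaft B: external mesh, 1 reversal → CW.
shaft B → shaft C: external mesh, 1 reversal → CCW.
shaft C → shaft D: external mesh, 1 reversal → CW.
shaft D → the final shaft: driver → idler → driven is 2 external meshes, 2 reversals → CW.
5 reversals in total — an odd number — so the final shaft turns opposite to the first shaft.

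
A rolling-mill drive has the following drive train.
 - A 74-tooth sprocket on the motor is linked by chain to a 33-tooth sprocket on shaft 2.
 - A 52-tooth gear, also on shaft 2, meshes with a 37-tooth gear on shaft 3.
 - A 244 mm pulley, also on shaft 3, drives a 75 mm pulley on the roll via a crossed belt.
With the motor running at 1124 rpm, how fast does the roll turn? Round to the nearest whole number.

11524 rpm

chain 33/74 = 0.44595 → 1124/0.44595 = 2520.5 rpm
gear mesh 37/52 = 0.71154 → 2520.5/0.71154 = 3542.3 rpm
belt 75/244 = 0.30738 → 3542.3/0.30738 = 11524 rpm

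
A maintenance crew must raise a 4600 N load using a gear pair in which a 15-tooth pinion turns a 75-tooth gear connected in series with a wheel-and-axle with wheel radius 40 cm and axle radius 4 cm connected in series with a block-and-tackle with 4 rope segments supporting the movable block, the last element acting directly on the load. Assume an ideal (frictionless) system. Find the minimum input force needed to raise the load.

23 N

Gear pair MA = 75/15 = 5.
Wheel-and-axle MA = R/r = 40/4 = 10.
Block-and-tackle MA = number of supporting rope parts = 4.
Combined ideal MA = 5 × 10 × 4 = 200.
Effort = load / MA = 4600 / 200 = 23 N.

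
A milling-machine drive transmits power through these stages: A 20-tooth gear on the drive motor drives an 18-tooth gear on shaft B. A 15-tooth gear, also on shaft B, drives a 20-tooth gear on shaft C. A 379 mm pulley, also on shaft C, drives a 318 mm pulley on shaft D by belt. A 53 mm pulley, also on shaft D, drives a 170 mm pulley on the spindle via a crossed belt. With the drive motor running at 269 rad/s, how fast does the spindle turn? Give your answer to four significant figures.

Gear mesh: ratio = 18/20 = 0.9, so shaft B turns at 269 / 0.9 = 298.89 rad/s.
Gear mesh: ratio = 20/15 = 1.3333, so shaft C turns at 298.89 / 1.3333 = 224.17 rad/s.
Belt: ratio = 318/379 = 0.83905, so shaft D turns at 224.17 / 0.83905 = 267.17 rad/s.
Belt: ratio = 170/53 = 3.2075, so the spindle turns at 267.17 / 3.2075 = 83.293 rad/s.

83.29 rad/s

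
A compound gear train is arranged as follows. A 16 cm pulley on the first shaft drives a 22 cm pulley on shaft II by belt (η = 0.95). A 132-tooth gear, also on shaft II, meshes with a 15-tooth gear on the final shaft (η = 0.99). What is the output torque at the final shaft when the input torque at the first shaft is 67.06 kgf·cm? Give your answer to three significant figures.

9.85 kgf·cm

After the belt (22/16): 67.06 × 1.375 × 0.95 = 87.597 kgf·cm
After the gear mesh (15/132): 87.597 × 0.11364 × 0.99 = 9.8547 kgf·cm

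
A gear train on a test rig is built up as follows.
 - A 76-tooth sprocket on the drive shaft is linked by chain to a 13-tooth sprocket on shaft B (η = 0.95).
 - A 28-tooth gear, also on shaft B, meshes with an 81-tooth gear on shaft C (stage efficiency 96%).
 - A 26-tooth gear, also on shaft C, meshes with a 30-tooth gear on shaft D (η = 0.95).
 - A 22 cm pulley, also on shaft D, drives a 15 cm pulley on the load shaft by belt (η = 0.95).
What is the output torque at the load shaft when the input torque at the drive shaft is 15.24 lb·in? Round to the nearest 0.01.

Chain: ratio = 13/76 = 0.17105; torque at shaft B = 15.24 × 0.17105 × 0.95 = 2.4765 lb·in.
Gear mesh: ratio = 81/28 = 2.8929; torque at shaft C = 2.4765 × 2.8929 × 0.96 = 6.8776 lb·in.
Gear mesh: ratio = 30/26 = 1.1538; torque at shaft D = 6.8776 × 1.1538 × 0.95 = 7.5389 lb·in.
Belt: ratio = 15/22 = 0.68182; torque at the load shaft = 7.5389 × 0.68182 × 0.95 = 4.8832 lb·in.

4.88 lb·in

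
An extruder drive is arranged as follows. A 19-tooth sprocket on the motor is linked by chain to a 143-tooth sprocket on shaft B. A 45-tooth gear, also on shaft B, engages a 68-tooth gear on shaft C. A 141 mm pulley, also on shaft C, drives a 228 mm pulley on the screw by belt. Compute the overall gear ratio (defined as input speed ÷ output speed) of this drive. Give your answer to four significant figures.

Each stage contributes driven/driver: chain 143/19 = 7.5263, gear mesh 68/45 = 1.5111, belt 228/141 = 1.617.
Overall: 7.5263 × 1.5111 × 1.617 = 18.391.

18.39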